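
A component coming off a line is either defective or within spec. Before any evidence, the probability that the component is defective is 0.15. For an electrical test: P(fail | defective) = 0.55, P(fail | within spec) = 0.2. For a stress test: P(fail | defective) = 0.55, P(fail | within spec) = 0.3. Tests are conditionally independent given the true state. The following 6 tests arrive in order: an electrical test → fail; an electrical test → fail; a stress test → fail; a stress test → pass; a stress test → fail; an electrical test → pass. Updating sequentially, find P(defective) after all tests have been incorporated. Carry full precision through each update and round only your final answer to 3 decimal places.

0.619

After an electrical test='fail': P(defective) = 0.55·0.1500 / (0.55·0.1500 + 0.2·0.8500) ≈ 0.3267
After an electrical test='fail': P(defective) = 0.55·0.3267 / (0.55·0.3267 + 0.2·0.6733) ≈ 0.5717
After a stress test='fail': P(defective) = 0.55·0.5717 / (0.55·0.5717 + 0.3·0.4283) ≈ 0.7099
After a stress test='pass': P(defective) = 0.45·0.7099 / (0.45·0.7099 + 0.7·0.2901) ≈ 0.6113
After a stress test='fail': P(defective) = 0.55·0.6113 / (0.55·0.6113 + 0.3·0.3887) ≈ 0.7425
After an electrical test='pass': P(defective) = 0.45·0.7425 / (0.45·0.7425 + 0.8·0.2575) ≈ 0.6186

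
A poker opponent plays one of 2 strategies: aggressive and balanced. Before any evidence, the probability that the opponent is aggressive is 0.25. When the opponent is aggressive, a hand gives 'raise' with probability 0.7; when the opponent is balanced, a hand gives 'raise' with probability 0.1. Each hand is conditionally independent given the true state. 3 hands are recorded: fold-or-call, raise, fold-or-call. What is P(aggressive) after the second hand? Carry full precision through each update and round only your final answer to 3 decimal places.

Apply Bayes' rule sequentially, carrying P(aggressive) forward.
After 'fold-or-call': P(aggressive) = 0.3·0.2500 / (0.3·0.2500 + 0.9·0.7500) ≈ 0.1000
After 'raise': P(aggressive) = 0.7·0.1000 / (0.7·0.1000 + 0.1·0.9000) ≈ 0.4375

0.438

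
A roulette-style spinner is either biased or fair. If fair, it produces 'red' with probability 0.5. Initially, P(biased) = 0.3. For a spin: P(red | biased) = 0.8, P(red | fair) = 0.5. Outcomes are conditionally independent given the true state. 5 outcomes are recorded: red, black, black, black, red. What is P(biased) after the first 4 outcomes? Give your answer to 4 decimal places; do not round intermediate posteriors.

0.0420

Apply Bayes' rule sequentially, carrying P(biased) forward.
After 'red': P(biased) = 0.8·0.3000 / (0.8·0.3000 + 0.5·0.7000) ≈ 0.4068
After 'black': P(biased) = 0.2·0.4068 / (0.2·0.4068 + 0.5·0.5932) ≈ 0.2152
After 'black': P(biased) = 0.2·0.2152 / (0.2·0.2152 + 0.5·0.7848) ≈ 0.0989
After 'black': P(biased) = 0.2·0.0989 / (0.2·0.0989 + 0.5·0.9011) ≈ 0.0420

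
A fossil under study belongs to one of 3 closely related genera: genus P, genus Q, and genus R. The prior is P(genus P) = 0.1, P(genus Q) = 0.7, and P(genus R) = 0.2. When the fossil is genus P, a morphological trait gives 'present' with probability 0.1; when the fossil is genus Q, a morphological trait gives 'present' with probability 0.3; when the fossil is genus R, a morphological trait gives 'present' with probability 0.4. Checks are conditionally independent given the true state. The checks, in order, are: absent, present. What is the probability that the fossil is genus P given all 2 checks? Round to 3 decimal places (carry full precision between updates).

0.044

After 'absent': normaliser = 0.9·0.1000 + 0.7·0.7000 + 0.6·0.2000; P(genus P) ≈ 0.1286, P(genus Q) ≈ 0.7000, P(genus R) ≈ 0.1714
After 'present': normaliser = 0.1·0.1286 + 0.3·0.7000 + 0.4·0.1714; P(genus P) ≈ 0.0441, P(genus Q) ≈ 0.7206, P(genus R) ≈ 0.2353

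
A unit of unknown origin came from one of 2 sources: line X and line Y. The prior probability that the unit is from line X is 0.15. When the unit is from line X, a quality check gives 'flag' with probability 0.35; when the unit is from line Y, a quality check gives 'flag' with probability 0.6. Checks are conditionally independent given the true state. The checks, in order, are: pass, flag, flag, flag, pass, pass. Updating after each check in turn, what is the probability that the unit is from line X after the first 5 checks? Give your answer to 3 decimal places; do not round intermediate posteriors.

After 'pass': P(line X) = 0.65·0.1500 / (0.65·0.1500 + 0.4·0.8500) ≈ 0.2229
After 'flag': P(line X) = 0.35·0.2229 / (0.35·0.2229 + 0.6·0.7771) ≈ 0.1433
After 'flag': P(line X) = 0.35·0.1433 / (0.35·0.1433 + 0.6·0.8567) ≈ 0.0889
After 'flag': P(line X) = 0.35·0.0889 / (0.35·0.0889 + 0.6·0.9111) ≈ 0.0539
After 'pass': P(line X) = 0.65·0.0539 / (0.65·0.0539 + 0.4·0.9461) ≈ 0.0847

0.085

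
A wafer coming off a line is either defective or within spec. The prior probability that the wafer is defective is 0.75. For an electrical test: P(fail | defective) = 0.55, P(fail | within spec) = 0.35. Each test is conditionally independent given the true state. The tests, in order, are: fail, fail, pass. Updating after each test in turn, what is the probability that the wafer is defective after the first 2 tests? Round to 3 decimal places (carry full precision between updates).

0.881

After 'fail': P(defective) = 0.55·0.7500 / (0.55·0.7500 + 0.35·0.2500) ≈ 0.8250
After 'fail': P(defective) = 0.55·0.8250 / (0.55·0.8250 + 0.35·0.1750) ≈ 0.8811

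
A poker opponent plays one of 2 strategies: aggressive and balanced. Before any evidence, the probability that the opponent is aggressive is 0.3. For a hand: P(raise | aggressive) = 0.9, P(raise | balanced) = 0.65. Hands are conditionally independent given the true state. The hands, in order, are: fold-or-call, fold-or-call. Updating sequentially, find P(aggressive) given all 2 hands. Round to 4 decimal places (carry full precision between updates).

After 'fold-or-call': P(aggressive) = 0.1·0.3000 / (0.1·0.3000 + 0.35·0.7000) ≈ 0.1091
After 'fold-or-call': P(aggressive) = 0.1·0.1091 / (0.1·0.1091 + 0.35·0.8909) ≈ 0.0338

0.0338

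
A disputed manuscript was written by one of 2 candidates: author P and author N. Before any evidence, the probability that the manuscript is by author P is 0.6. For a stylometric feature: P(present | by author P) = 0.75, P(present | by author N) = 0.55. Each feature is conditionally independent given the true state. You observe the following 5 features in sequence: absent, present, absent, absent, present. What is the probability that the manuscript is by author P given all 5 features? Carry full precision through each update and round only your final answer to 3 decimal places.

After 'absent': P(author P) = 0.25·0.6000 / (0.25·0.6000 + 0.45·0.4000) ≈ 0.4545
After 'present': P(author P) = 0.75·0.4545 / (0.75·0.4545 + 0.55·0.5455) ≈ 0.5319
After 'absent': P(author P) = 0.25·0.5319 / (0.25·0.5319 + 0.45·0.4681) ≈ 0.3870
After 'absent': P(author P) = 0.25·0.3870 / (0.25·0.3870 + 0.45·0.6130) ≈ 0.2597
After 'present': P(author P) = 0.75·0.2597 / (0.75·0.2597 + 0.55·0.7403) ≈ 0.3235

0.324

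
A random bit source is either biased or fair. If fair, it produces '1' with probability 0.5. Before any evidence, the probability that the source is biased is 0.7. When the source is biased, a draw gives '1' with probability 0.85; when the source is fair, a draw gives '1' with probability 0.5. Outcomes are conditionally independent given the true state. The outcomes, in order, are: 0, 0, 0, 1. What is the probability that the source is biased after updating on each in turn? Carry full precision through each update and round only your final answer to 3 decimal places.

0.097

After '0': P(biased) = 0.15·0.7000 / (0.15·0.7000 + 0.5·0.3000) ≈ 0.4118
After '0': P(biased) = 0.15·0.4118 / (0.15·0.4118 + 0.5·0.5882) ≈ 0.1736
After '0': P(biased) = 0.15·0.1736 / (0.15·0.1736 + 0.5·0.8264) ≈ 0.0593
After '1': P(biased) = 0.85·0.0593 / (0.85·0.0593 + 0.5·0.9407) ≈ 0.0967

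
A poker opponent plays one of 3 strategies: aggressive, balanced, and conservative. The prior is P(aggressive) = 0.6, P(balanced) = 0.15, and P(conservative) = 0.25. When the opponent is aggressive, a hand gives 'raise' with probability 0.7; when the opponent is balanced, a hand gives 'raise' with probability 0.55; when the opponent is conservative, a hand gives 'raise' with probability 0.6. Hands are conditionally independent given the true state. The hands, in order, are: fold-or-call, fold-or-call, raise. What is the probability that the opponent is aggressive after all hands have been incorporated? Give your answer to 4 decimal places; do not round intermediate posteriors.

0.4815

After 'fold-or-call': normaliser = 0.3·0.6000 + 0.45·0.1500 + 0.4·0.2500; P(aggressive) ≈ 0.5180, P(balanced) ≈ 0.1942, P(conservative) ≈ 0.2878
After 'fold-or-call': normaliser = 0.3·0.5180 + 0.45·0.1942 + 0.4·0.2878; P(aggressive) ≈ 0.4342, P(balanced) ≈ 0.2442, P(conservative) ≈ 0.3216
After 'raise': normaliser = 0.7·0.4342 + 0.55·0.2442 + 0.6·0.3216; P(aggressive) ≈ 0.4815, P(balanced) ≈ 0.2128, P(conservative) ≈ 0.3057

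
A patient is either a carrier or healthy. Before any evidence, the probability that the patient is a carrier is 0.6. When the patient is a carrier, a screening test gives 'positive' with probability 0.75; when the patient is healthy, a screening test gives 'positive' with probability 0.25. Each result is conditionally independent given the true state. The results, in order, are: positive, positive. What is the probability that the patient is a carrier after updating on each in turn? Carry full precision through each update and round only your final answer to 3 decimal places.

0.931

After 'positive': P(carrier) = 0.75·0.6000 / (0.75·0.6000 + 0.25·0.4000) ≈ 0.8182
After 'positive': P(carrier) = 0.75·0.8182 / (0.75·0.8182 + 0.25·0.1818) ≈ 0.9310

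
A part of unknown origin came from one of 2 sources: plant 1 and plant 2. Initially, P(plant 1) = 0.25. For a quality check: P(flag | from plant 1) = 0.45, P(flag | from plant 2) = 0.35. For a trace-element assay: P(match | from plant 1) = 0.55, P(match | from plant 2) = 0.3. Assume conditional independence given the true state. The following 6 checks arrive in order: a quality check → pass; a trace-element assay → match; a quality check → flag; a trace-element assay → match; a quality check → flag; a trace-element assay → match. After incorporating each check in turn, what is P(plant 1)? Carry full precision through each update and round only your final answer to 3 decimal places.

0.742

After a quality check='pass': P(plant 1) = 0.55·0.2500 / (0.55·0.2500 + 0.65·0.7500) ≈ 0.2200
After a trace-element assay='match': P(plant 1) = 0.55·0.2200 / (0.55·0.2200 + 0.3·0.7800) ≈ 0.3408
After a quality check='flag': P(plant 1) = 0.45·0.3408 / (0.45·0.3408 + 0.35·0.6592) ≈ 0.3993
After a trace-element assay='match': P(plant 1) = 0.55·0.3993 / (0.55·0.3993 + 0.3·0.6007) ≈ 0.5493
After a quality check='flag': P(plant 1) = 0.45·0.5493 / (0.45·0.5493 + 0.35·0.4507) ≈ 0.6105
After a trace-element assay='match': P(plant 1) = 0.55·0.6105 / (0.55·0.6105 + 0.3·0.3895) ≈ 0.7418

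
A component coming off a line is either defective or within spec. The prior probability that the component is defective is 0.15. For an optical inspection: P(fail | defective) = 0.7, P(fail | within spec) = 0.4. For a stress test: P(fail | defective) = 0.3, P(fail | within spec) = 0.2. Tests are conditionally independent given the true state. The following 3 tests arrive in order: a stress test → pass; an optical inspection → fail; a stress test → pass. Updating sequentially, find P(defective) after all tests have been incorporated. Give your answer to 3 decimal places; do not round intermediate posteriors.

0.191

Each posterior becomes the prior for the next update.
After a stress test='pass': P(defective) = 0.7·0.1500 / (0.7·0.1500 + 0.8·0.8500) ≈ 0.1338
After an optical inspection='fail': P(defective) = 0.7·0.1338 / (0.7·0.1338 + 0.4·0.8662) ≈ 0.2127
After a stress test='pass': P(defective) = 0.7·0.2127 / (0.7·0.2127 + 0.8·0.7873) ≈ 0.1912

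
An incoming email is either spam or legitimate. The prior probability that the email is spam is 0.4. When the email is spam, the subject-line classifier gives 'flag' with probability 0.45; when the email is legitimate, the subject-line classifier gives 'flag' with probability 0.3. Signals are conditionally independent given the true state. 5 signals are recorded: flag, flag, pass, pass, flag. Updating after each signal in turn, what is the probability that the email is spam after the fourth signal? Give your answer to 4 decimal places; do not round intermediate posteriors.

Each posterior becomes the prior for the next update.
After 'flag': P(spam) = 0.45·0.4000 / (0.45·0.4000 + 0.3·0.6000) ≈ 0.5000
After 'flag': P(spam) = 0.45·0.5000 / (0.45·0.5000 + 0.3·0.5000) ≈ 0.6000
After 'pass': P(spam) = 0.55·0.6000 / (0.55·0.6000 + 0.7·0.4000) ≈ 0.5410
After 'pass': P(spam) = 0.55·0.5410 / (0.55·0.5410 + 0.7·0.4590) ≈ 0.4808

0.4808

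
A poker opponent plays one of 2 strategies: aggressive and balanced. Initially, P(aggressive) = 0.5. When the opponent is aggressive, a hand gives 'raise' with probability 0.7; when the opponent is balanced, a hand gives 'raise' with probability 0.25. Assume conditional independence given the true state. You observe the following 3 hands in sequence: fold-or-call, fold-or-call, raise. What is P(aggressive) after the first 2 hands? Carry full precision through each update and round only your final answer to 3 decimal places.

After 'fold-or-call': P(aggressive) = 0.3·0.5000 / (0.3·0.5000 + 0.75·0.5000) ≈ 0.2857
After 'fold-or-call': P(aggressive) = 0.3·0.2857 / (0.3·0.2857 + 0.75·0.7143) ≈ 0.1379

0.138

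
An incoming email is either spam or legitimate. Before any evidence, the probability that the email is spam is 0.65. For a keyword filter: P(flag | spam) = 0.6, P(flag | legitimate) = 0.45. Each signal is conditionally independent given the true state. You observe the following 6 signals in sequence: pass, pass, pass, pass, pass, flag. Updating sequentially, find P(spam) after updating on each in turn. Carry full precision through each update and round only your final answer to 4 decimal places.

Each posterior becomes the prior for the next update.
After 'pass': P(spam) = 0.4·0.6500 / (0.4·0.6500 + 0.55·0.3500) ≈ 0.5746
After 'pass': P(spam) = 0.4·0.5746 / (0.4·0.5746 + 0.55·0.4254) ≈ 0.4955
After 'pass': P(spam) = 0.4·0.4955 / (0.4·0.4955 + 0.55·0.5045) ≈ 0.4167
After 'pass': P(spam) = 0.4·0.4167 / (0.4·0.4167 + 0.55·0.5833) ≈ 0.3419
After 'pass': P(spam) = 0.4·0.3419 / (0.4·0.3419 + 0.55·0.6581) ≈ 0.2742
After 'flag': P(spam) = 0.6·0.2742 / (0.6·0.2742 + 0.45·0.7258) ≈ 0.3350

0.3350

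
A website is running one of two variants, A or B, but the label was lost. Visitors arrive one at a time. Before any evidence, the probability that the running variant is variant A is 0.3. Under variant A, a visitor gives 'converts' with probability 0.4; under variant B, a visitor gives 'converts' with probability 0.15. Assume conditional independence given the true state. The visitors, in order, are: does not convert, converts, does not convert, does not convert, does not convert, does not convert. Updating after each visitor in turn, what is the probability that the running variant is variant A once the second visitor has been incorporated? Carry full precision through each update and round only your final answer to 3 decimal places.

After 'does not convert': P(A) = 0.6·0.3000 / (0.6·0.3000 + 0.85·0.7000) ≈ 0.2323
After 'converts': P(A) = 0.4·0.2323 / (0.4·0.2323 + 0.15·0.7677) ≈ 0.4465

0.447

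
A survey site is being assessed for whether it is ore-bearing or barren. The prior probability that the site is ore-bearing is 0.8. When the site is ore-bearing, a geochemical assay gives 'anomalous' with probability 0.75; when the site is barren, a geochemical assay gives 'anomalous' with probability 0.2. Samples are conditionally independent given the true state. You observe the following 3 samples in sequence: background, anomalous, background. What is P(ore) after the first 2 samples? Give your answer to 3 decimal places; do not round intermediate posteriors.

0.824

After 'background': P(ore) = 0.25·0.8000 / (0.25·0.8000 + 0.8·0.2000) ≈ 0.5556
After 'anomalous': P(ore) = 0.75·0.5556 / (0.75·0.5556 + 0.2·0.4444) ≈ 0.8242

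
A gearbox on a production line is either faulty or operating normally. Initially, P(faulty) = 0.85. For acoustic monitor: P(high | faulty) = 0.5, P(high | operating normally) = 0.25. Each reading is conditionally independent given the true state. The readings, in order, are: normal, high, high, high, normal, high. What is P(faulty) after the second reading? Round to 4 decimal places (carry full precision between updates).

After 'normal': P(faulty) = 0.5·0.8500 / (0.5·0.8500 + 0.75·0.1500) ≈ 0.7907
After 'high': P(faulty) = 0.5·0.7907 / (0.5·0.7907 + 0.25·0.2093) ≈ 0.8831

0.8831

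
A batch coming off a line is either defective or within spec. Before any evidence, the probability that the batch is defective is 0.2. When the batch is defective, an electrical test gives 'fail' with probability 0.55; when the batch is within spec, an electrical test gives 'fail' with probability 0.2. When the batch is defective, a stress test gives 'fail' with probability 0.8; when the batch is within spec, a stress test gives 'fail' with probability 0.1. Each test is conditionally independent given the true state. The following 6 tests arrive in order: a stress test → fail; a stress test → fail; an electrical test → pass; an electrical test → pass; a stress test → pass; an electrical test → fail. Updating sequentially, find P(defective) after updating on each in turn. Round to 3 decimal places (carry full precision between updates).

0.756

Each posterior becomes the prior for the next update.
After a stress test='fail': P(defective) = 0.8·0.2000 / (0.8·0.2000 + 0.1·0.8000) ≈ 0.6667
After a stress test='fail': P(defective) = 0.8·0.6667 / (0.8·0.6667 + 0.1·0.3333) ≈ 0.9412
After an electrical test='pass': P(defective) = 0.45·0.9412 / (0.45·0.9412 + 0.8·0.0588) ≈ 0.9000
After an electrical test='pass': P(defective) = 0.45·0.9000 / (0.45·0.9000 + 0.8·0.1000) ≈ 0.8351
After a stress test='pass': P(defective) = 0.2·0.8351 / (0.2·0.8351 + 0.9·0.1649) ≈ 0.5294
After an electrical test='fail': P(defective) = 0.55·0.5294 / (0.55·0.5294 + 0.2·0.4706) ≈ 0.7557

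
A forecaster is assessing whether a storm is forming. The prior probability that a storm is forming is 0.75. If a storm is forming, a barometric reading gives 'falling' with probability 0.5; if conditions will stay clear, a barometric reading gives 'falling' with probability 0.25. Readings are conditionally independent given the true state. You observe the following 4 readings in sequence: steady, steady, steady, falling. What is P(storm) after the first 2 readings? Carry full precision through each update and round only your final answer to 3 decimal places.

0.571

After 'steady': P(storm) = 0.5·0.7500 / (0.5·0.7500 + 0.75·0.2500) ≈ 0.6667
After 'steady': P(storm) = 0.5·0.6667 / (0.5·0.6667 + 0.75·0.3333) ≈ 0.5714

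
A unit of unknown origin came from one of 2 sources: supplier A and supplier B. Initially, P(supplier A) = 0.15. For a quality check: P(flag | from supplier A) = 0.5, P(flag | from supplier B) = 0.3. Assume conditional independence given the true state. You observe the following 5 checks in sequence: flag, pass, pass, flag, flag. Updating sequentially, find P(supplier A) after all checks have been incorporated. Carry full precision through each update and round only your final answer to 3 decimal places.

After 'flag': P(supplier A) = 0.5·0.1500 / (0.5·0.1500 + 0.3·0.8500) ≈ 0.2273
After 'pass': P(supplier A) = 0.5·0.2273 / (0.5·0.2273 + 0.7·0.7727) ≈ 0.1736
After 'pass': P(supplier A) = 0.5·0.1736 / (0.5·0.1736 + 0.7·0.8264) ≈ 0.1305
After 'flag': P(supplier A) = 0.5·0.1305 / (0.5·0.1305 + 0.3·0.8695) ≈ 0.2001
After 'flag': P(supplier A) = 0.5·0.2001 / (0.5·0.2001 + 0.3·0.7999) ≈ 0.2942

0.294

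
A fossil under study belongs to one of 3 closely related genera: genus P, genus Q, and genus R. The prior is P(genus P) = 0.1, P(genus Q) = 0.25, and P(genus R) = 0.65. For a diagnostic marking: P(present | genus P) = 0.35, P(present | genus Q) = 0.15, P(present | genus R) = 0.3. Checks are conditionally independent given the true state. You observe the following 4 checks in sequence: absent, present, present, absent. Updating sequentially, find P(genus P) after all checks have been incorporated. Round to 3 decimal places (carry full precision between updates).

0.137

After 'absent': normaliser = 0.65·0.1000 + 0.85·0.2500 + 0.7·0.6500; P(genus P) ≈ 0.0887, P(genus Q) ≈ 0.2901, P(genus R) ≈ 0.6212
After 'present': normaliser = 0.35·0.0887 + 0.15·0.2901 + 0.3·0.6212; P(genus P) ≈ 0.1190, P(genus Q) ≈ 0.1668, P(genus R) ≈ 0.7142
After 'present': normaliser = 0.35·0.1190 + 0.15·0.1668 + 0.3·0.7142; P(genus P) ≈ 0.1483, P(genus Q) ≈ 0.0890, P(genus R) ≈ 0.7627
After 'absent': normaliser = 0.65·0.1483 + 0.85·0.0890 + 0.7·0.7627; P(genus P) ≈ 0.1365, P(genus Q) ≈ 0.1072, P(genus R) ≈ 0.7562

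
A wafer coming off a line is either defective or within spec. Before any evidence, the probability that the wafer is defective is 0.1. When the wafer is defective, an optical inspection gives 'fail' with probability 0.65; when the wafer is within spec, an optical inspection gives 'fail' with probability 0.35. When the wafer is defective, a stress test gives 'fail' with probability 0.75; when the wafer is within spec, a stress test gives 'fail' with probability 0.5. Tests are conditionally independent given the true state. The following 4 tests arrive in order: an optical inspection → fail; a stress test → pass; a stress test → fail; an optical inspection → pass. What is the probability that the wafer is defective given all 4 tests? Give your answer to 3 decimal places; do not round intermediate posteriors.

0.077

Each posterior becomes the prior for the next update.
After an optical inspection='fail': P(defective) = 0.65·0.1000 / (0.65·0.1000 + 0.35·0.9000) ≈ 0.1711
After a stress test='pass': P(defective) = 0.25·0.1711 / (0.25·0.1711 + 0.5·0.8289) ≈ 0.0935
After a stress test='fail': P(defective) = 0.75·0.0935 / (0.75·0.0935 + 0.5·0.9065) ≈ 0.1340
After an optical inspection='pass': P(defective) = 0.35·0.1340 / (0.35·0.1340 + 0.65·0.8660) ≈ 0.0769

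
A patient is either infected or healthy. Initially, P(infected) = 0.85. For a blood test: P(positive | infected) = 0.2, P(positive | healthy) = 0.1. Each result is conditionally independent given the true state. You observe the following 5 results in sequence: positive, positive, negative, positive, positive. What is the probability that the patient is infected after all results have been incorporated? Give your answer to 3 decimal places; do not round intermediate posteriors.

0.988

Each posterior becomes the prior for the next update.
After 'positive': P(infected) = 0.2·0.8500 / (0.2·0.8500 + 0.1·0.1500) ≈ 0.9189
After 'positive': P(infected) = 0.2·0.9189 / (0.2·0.9189 + 0.1·0.0811) ≈ 0.9577
After 'negative': P(infected) = 0.8·0.9577 / (0.8·0.9577 + 0.9·0.0423) ≈ 0.9527
After 'positive': P(infected) = 0.2·0.9527 / (0.2·0.9527 + 0.1·0.0473) ≈ 0.9758
After 'positive': P(infected) = 0.2·0.9758 / (0.2·0.9758 + 0.1·0.0242) ≈ 0.9877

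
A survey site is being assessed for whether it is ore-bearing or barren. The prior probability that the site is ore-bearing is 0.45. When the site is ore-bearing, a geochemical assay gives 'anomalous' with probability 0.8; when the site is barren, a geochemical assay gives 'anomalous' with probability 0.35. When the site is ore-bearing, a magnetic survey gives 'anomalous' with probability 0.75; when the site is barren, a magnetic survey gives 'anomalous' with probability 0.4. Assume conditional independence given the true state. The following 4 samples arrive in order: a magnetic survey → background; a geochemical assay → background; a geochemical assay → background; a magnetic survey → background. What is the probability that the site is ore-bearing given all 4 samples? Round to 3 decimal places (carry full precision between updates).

0.013

After a magnetic survey='background': P(ore) = 0.25·0.4500 / (0.25·0.4500 + 0.6·0.5500) ≈ 0.2542
After a geochemical assay='background': P(ore) = 0.2·0.2542 / (0.2·0.2542 + 0.65·0.7458) ≈ 0.0949
After a geochemical assay='background': P(ore) = 0.2·0.0949 / (0.2·0.0949 + 0.65·0.9051) ≈ 0.0313
After a magnetic survey='background': P(ore) = 0.25·0.0313 / (0.25·0.0313 + 0.6·0.9687) ≈ 0.0133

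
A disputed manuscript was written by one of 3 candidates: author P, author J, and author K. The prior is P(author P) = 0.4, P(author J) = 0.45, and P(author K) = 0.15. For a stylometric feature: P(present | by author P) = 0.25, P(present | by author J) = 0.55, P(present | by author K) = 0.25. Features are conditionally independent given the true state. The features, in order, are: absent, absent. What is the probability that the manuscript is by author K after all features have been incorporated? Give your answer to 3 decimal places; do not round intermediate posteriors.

After 'absent': normaliser = 0.75·0.4000 + 0.45·0.4500 + 0.75·0.1500; P(author P) ≈ 0.4878, P(author J) ≈ 0.3293, P(author K) ≈ 0.1829
After 'absent': normaliser = 0.75·0.4878 + 0.45·0.3293 + 0.75·0.1829; P(author P) ≈ 0.5618, P(author J) ≈ 0.2275, P(author K) ≈ 0.2107

0.211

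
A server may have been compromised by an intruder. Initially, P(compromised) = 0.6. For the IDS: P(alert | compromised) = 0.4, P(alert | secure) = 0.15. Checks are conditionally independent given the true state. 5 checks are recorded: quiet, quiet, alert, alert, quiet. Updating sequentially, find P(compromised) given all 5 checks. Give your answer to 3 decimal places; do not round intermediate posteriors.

0.790

Each posterior becomes the prior for the next update.
After 'quiet': P(compromised) = 0.6·0.6000 / (0.6·0.6000 + 0.85·0.4000) ≈ 0.5143
After 'quiet': P(compromised) = 0.6·0.5143 / (0.6·0.5143 + 0.85·0.4857) ≈ 0.4277
After 'alert': P(compromised) = 0.4·0.4277 / (0.4·0.4277 + 0.15·0.5723) ≈ 0.6659
After 'alert': P(compromised) = 0.4·0.6659 / (0.4·0.6659 + 0.15·0.3341) ≈ 0.8416
After 'quiet': P(compromised) = 0.6·0.8416 / (0.6·0.8416 + 0.85·0.1584) ≈ 0.7895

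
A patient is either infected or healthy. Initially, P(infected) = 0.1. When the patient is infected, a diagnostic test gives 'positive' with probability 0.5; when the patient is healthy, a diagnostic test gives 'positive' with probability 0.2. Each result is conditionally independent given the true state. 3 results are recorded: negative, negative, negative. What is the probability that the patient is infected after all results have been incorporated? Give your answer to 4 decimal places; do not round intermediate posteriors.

0.0264

After 'negative': P(infected) = 0.5·0.1000 / (0.5·0.1000 + 0.8·0.9000) ≈ 0.0649
After 'negative': P(infected) = 0.5·0.0649 / (0.5·0.0649 + 0.8·0.9351) ≈ 0.0416
After 'negative': P(infected) = 0.5·0.0416 / (0.5·0.0416 + 0.8·0.9584) ≈ 0.0264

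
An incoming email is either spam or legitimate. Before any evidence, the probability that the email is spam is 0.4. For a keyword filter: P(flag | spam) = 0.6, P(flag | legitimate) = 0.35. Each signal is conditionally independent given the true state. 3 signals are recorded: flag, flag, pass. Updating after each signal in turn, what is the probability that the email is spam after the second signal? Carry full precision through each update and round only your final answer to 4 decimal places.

0.6621

After 'flag': P(spam) = 0.6·0.4000 / (0.6·0.4000 + 0.35·0.6000) ≈ 0.5333
After 'flag': P(spam) = 0.6·0.5333 / (0.6·0.5333 + 0.35·0.4667) ≈ 0.6621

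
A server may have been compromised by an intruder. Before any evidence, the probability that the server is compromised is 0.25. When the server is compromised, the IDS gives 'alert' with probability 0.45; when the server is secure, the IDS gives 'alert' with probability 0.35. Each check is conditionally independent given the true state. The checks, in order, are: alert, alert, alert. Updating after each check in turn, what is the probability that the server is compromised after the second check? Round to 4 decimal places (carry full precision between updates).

Apply Bayes' rule sequentially, carrying P(compromised) forward.
After 'alert': P(compromised) = 0.45·0.2500 / (0.45·0.2500 + 0.35·0.7500) ≈ 0.3000
After 'alert': P(compromised) = 0.45·0.3000 / (0.45·0.3000 + 0.35·0.7000) ≈ 0.3553

0.3553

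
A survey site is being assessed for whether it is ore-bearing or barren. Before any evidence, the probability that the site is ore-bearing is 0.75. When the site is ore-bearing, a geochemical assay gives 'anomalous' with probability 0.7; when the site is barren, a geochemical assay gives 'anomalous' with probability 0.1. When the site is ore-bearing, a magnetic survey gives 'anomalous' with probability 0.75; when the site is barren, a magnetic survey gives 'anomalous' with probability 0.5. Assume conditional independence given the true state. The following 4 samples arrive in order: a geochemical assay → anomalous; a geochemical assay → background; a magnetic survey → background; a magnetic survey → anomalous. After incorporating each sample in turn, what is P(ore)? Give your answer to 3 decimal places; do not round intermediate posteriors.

After a geochemical assay='anomalous': P(ore) = 0.7·0.7500 / (0.7·0.7500 + 0.1·0.2500) ≈ 0.9545
After a geochemical assay='background': P(ore) = 0.3·0.9545 / (0.3·0.9545 + 0.9·0.0455) ≈ 0.8750
After a magnetic survey='background': P(ore) = 0.25·0.8750 / (0.25·0.8750 + 0.5·0.1250) ≈ 0.7778
After a magnetic survey='anomalous': P(ore) = 0.75·0.7778 / (0.75·0.7778 + 0.5·0.2222) ≈ 0.8400

0.840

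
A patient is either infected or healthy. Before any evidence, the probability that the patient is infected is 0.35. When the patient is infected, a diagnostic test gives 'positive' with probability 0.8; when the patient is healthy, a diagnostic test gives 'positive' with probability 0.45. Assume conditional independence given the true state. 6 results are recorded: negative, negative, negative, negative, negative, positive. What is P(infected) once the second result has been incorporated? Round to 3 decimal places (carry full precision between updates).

After 'negative': P(infected) = 0.2·0.3500 / (0.2·0.3500 + 0.55·0.6500) ≈ 0.1637
After 'negative': P(infected) = 0.2·0.1637 / (0.2·0.1637 + 0.55·0.8363) ≈ 0.0665

0.066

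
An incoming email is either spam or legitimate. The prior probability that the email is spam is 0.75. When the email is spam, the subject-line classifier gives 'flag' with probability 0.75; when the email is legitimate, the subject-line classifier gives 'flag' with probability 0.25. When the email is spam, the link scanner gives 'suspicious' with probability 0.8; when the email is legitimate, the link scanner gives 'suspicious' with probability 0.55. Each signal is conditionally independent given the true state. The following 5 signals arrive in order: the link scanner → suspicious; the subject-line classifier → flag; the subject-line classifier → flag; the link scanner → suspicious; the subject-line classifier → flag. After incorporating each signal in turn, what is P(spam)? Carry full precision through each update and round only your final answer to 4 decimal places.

0.9942

Each posterior becomes the prior for the next update.
After the link scanner='suspicious': P(spam) = 0.8·0.7500 / (0.8·0.7500 + 0.55·0.2500) ≈ 0.8136
After the subject-line classifier='flag': P(spam) = 0.75·0.8136 / (0.75·0.8136 + 0.25·0.1864) ≈ 0.9290
After the subject-line classifier='flag': P(spam) = 0.75·0.9290 / (0.75·0.9290 + 0.25·0.0710) ≈ 0.9752
After the link scanner='suspicious': P(spam) = 0.8·0.9752 / (0.8·0.9752 + 0.55·0.0248) ≈ 0.9828
After the subject-line classifier='flag': P(spam) = 0.75·0.9828 / (0.75·0.9828 + 0.25·0.0172) ≈ 0.9942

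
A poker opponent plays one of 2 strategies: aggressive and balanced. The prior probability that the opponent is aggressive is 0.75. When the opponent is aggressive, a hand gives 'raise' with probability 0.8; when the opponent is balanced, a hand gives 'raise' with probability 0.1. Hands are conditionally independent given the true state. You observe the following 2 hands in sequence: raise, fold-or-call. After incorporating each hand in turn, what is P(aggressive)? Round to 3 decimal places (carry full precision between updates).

0.842

Each posterior becomes the prior for the next update.
After 'raise': P(aggressive) = 0.8·0.7500 / (0.8·0.7500 + 0.1·0.2500) ≈ 0.9600
After 'fold-or-call': P(aggressive) = 0.2·0.9600 / (0.2·0.9600 + 0.9·0.0400) ≈ 0.8421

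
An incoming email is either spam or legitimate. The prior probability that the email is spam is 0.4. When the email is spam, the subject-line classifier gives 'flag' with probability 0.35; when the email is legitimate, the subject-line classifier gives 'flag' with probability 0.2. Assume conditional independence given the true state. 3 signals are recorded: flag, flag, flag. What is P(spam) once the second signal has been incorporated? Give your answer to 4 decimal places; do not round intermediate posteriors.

After 'flag': P(spam) = 0.35·0.4000 / (0.35·0.4000 + 0.2·0.6000) ≈ 0.5385
After 'flag': P(spam) = 0.35·0.5385 / (0.35·0.5385 + 0.2·0.4615) ≈ 0.6712

0.6712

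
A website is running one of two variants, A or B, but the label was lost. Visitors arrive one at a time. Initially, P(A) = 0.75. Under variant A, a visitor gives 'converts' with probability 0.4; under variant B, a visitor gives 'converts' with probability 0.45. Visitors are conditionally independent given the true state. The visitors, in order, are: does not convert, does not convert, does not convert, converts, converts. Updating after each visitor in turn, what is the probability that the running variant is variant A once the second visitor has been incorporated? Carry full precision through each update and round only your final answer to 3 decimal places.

After 'does not convert': P(A) = 0.6·0.7500 / (0.6·0.7500 + 0.55·0.2500) ≈ 0.7660
After 'does not convert': P(A) = 0.6·0.7660 / (0.6·0.7660 + 0.55·0.2340) ≈ 0.7812

0.781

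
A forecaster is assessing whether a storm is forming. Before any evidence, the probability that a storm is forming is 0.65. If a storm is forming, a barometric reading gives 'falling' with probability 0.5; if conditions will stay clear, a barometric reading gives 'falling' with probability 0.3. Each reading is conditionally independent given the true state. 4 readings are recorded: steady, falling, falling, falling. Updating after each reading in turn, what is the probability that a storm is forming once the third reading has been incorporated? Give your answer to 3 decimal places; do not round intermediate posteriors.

Each posterior becomes the prior for the next update.
After 'steady': P(storm) = 0.5·0.6500 / (0.5·0.6500 + 0.7·0.3500) ≈ 0.5702
After 'falling': P(storm) = 0.5·0.5702 / (0.5·0.5702 + 0.3·0.4298) ≈ 0.6886
After 'falling': P(storm) = 0.5·0.6886 / (0.5·0.6886 + 0.3·0.3114) ≈ 0.7865

0.787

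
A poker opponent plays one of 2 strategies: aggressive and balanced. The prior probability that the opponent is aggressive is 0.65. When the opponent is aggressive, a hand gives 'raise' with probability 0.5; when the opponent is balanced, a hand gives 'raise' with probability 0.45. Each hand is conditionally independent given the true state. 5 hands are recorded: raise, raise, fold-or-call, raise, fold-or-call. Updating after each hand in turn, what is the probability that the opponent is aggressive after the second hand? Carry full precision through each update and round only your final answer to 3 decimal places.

After 'raise': P(aggressive) = 0.5·0.6500 / (0.5·0.6500 + 0.45·0.3500) ≈ 0.6736
After 'raise': P(aggressive) = 0.5·0.6736 / (0.5·0.6736 + 0.45·0.3264) ≈ 0.6963

0.696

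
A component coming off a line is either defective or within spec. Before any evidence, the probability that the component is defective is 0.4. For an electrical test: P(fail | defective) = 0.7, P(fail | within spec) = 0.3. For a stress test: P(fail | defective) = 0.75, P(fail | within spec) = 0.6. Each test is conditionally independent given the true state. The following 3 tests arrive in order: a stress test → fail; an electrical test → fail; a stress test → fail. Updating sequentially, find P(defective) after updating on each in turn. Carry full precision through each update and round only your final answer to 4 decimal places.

After a stress test='fail': P(defective) = 0.75·0.4000 / (0.75·0.4000 + 0.6·0.6000) ≈ 0.4545
After an electrical test='fail': P(defective) = 0.7·0.4545 / (0.7·0.4545 + 0.3·0.5455) ≈ 0.6604
After a stress test='fail': P(defective) = 0.75·0.6604 / (0.75·0.6604 + 0.6·0.3396) ≈ 0.7085

0.7085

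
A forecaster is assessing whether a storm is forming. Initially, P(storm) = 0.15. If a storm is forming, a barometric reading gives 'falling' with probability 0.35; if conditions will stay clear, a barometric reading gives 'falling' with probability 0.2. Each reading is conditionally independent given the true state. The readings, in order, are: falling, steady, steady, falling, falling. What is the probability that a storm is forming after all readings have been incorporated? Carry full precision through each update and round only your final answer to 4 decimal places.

0.3844

After 'falling': P(storm) = 0.35·0.1500 / (0.35·0.1500 + 0.2·0.8500) ≈ 0.2360
After 'steady': P(storm) = 0.65·0.2360 / (0.65·0.2360 + 0.8·0.7640) ≈ 0.2006
After 'steady': P(storm) = 0.65·0.2006 / (0.65·0.2006 + 0.8·0.7994) ≈ 0.1693
After 'falling': P(storm) = 0.35·0.1693 / (0.35·0.1693 + 0.2·0.8307) ≈ 0.2630
After 'falling': P(storm) = 0.35·0.2630 / (0.35·0.2630 + 0.2·0.7370) ≈ 0.3844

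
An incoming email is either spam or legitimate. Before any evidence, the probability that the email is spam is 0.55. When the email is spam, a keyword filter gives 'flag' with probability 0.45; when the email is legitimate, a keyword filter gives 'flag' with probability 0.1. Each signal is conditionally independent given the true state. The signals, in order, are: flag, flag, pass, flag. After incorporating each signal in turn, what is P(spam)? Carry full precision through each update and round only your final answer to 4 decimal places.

0.9855

After 'flag': P(spam) = 0.45·0.5500 / (0.45·0.5500 + 0.1·0.4500) ≈ 0.8462
After 'flag': P(spam) = 0.45·0.8462 / (0.45·0.8462 + 0.1·0.1538) ≈ 0.9612
After 'pass': P(spam) = 0.55·0.9612 / (0.55·0.9612 + 0.9·0.0388) ≈ 0.9380
After 'flag': P(spam) = 0.45·0.9380 / (0.45·0.9380 + 0.1·0.0620) ≈ 0.9855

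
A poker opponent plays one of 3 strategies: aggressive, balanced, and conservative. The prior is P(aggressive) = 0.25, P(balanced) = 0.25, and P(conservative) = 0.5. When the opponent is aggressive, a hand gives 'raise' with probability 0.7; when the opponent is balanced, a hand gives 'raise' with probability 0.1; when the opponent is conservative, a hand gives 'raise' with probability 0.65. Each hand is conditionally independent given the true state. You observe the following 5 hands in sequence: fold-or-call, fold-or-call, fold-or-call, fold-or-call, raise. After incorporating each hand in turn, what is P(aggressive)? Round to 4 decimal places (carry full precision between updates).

After 'fold-or-call': normaliser = 0.3·0.2500 + 0.9·0.2500 + 0.35·0.5000; P(aggressive) ≈ 0.1579, P(balanced) ≈ 0.4737, P(conservative) ≈ 0.3684
After 'fold-or-call': normaliser = 0.3·0.1579 + 0.9·0.4737 + 0.35·0.3684; P(aggressive) ≈ 0.0786, P(balanced) ≈ 0.7074, P(conservative) ≈ 0.2140
After 'fold-or-call': normaliser = 0.3·0.0786 + 0.9·0.7074 + 0.35·0.2140; P(aggressive) ≈ 0.0321, P(balanced) ≈ 0.8661, P(conservative) ≈ 0.1019
After 'fold-or-call': normaliser = 0.3·0.0321 + 0.9·0.8661 + 0.35·0.1019; P(aggressive) ≈ 0.0117, P(balanced) ≈ 0.9451, P(conservative) ≈ 0.0432
After 'raise': normaliser = 0.7·0.0117 + 0.1·0.9451 + 0.65·0.0432; P(aggressive) ≈ 0.0625, P(balanced) ≈ 0.7227, P(conservative) ≈ 0.2149

0.0625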